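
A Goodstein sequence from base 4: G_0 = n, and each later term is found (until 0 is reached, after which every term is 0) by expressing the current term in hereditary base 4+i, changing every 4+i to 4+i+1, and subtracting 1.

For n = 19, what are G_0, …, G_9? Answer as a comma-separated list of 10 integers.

19, 27, 37, 49, 63, 69, 75, 81, 87, 93

(0) 19|_4 = 4^2 + 3 ↦ 5^2 + 3|_5 = 28 ⇒ 27
(1) 27|_5 = 5^2 + 2 ↦ 6^2 + 2|_6 = 38 ⇒ 37
(2) 37|_6 = 6^2 + 1 ↦ 7^2 + 1|_7 = 50 ⇒ 49
(3) 49|_7 = 7^2 ↦ 8^2|_8 = 64 ⇒ 63
(4) 63|_8 = 7·8 + 7 ↦ 7·9 + 7|_9 = 70 ⇒ 69
(5) 69|_9 = 7·9 + 6 ↦ 7·10 + 6|_10 = 76 ⇒ 75
(6) 75|_10 = 7·10 + 5 ↦ 7·11 + 5|_11 = 82 ⇒ 81
(7) 81|_11 = 7·11 + 4 ↦ 7·12 + 4|_12 = 88 ⇒ 87
(8) 87|_12 = 7·12 + 3 ↦ 7·13 + 3|_13 = 94 ⇒ 93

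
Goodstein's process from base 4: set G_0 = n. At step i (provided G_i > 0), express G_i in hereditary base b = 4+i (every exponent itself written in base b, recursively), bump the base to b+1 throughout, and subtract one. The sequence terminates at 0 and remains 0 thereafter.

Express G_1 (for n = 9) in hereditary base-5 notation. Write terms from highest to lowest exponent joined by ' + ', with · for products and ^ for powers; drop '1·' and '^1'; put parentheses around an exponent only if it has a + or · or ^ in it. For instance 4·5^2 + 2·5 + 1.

base 4: 9 = 2·4 + 1; at 5: 2·5 + 1 = 11; next = 10
base 5: 10 = 2·5; at 6: 2·6 = 12; next = 11

2·5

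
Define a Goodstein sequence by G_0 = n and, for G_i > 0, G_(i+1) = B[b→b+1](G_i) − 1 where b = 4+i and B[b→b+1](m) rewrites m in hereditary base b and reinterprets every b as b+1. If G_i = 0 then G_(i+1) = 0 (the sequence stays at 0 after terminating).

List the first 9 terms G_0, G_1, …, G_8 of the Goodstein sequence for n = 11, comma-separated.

base 4: 11 = 2·4 + 3; at 5: 2·5 + 3 = 13; next = 12
base 5: 12 = 2·5 + 2; at 6: 2·6 + 2 = 14; next = 13
base 6: 13 = 2·6 + 1; at 7: 2·7 + 1 = 15; next = 14
base 7: 14 = 2·7; at 8: 2·8 = 16; next = 15
base 8: 15 = 8 + 7; at 9: 9 + 7 = 16; next = 15
base 9: 15 = 9 + 6; at 10: 10 + 6 = 16; next = 15
base 10: 15 = 10 + 5; at 11: 11 + 5 = 16; next = 15
base 11: 15 = 11 + 4; at 12: 12 + 4 = 16; next = 15

11, 12, 13, 14, 15, 15, 15, 15, 15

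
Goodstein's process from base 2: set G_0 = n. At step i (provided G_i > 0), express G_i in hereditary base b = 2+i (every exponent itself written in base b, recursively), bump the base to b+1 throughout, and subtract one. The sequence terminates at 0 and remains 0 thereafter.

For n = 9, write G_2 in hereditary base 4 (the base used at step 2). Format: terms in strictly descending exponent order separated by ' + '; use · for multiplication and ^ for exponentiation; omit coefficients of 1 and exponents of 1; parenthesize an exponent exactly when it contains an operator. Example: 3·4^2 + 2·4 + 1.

3·4^4 + 3·4^3 + 3·4^2 + 3·4 + 3

base 2: 9 = 2^(2 + 1) + 1; at 3: 3^(3 + 1) + 1 = 82; next = 81
base 3: 81 = 3^(3 + 1); at 4: 4^(4 + 1) = 1024; next = 1023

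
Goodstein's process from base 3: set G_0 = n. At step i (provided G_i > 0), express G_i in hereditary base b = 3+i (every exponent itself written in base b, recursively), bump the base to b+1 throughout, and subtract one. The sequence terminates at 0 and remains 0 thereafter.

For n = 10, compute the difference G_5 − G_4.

i=0: 10 = 3^2 + 1 (b=3); 3→4: 4^2 + 1 = 17; 17−1 = 16
i=1: 16 = 4^2 (b=4); 4→5: 5^2 = 25; 25−1 = 24
i=2: 24 = 4·5 + 4 (b=5); 5→6: 4·6 + 4 = 28; 28−1 = 27
i=3: 27 = 4·6 + 3 (b=6); 6→7: 4·7 + 3 = 31; 31−1 = 30
i=4: 30 = 4·7 + 2 (b=7); 7→8: 4·8 + 2 = 34; 34−1 = 33

3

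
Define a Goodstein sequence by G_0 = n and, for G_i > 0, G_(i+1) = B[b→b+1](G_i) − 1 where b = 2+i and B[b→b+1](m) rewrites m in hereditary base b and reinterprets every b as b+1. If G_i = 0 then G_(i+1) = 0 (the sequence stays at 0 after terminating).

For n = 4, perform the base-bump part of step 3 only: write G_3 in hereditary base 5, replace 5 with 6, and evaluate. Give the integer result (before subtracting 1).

84

step 0: 4 = 2^2; sub 3 for 2: 3^3; = 27; G_1 = 27−1 = 26
step 1: 26 = 2·3^2 + 2·3 + 2; sub 4 for 3: 2·4^2 + 2·4 + 2; = 42; G_2 = 42−1 = 41
step 2: 41 = 2·4^2 + 2·4 + 1; sub 5 for 4: 2·5^2 + 2·5 + 1; = 61; G_3 = 61−1 = 60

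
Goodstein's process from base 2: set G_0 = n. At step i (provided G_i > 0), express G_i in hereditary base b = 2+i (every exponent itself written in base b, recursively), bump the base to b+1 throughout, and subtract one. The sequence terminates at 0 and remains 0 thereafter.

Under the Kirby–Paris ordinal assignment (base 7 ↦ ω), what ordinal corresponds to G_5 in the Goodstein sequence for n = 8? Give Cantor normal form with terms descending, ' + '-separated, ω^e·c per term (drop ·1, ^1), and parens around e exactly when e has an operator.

ω^ω·2 + ω^2·2 + ω + 4

step 0: 8 = 2^(2 + 1); sub 3 for 2: 3^(3 + 1); = 81; G_1 = 81−1 = 80
step 1: 80 = 2·3^3 + 2·3^2 + 2·3 + 2; sub 4 for 3: 2·4^4 + 2·4^2 + 2·4 + 2; = 554; G_2 = 554−1 = 553
step 2: 553 = 2·4^4 + 2·4^2 + 2·4 + 1; sub 5 for 4: 2·5^5 + 2·5^2 + 2·5 + 1; = 6311; G_3 = 6311−1 = 6310
step 3: 6310 = 2·5^5 + 2·5^2 + 2·5; sub 6 for 5: 2·6^6 + 2·6^2 + 2·6; = 93396; G_4 = 93396−1 = 93395
step 4: 93395 = 2·6^6 + 2·6^2 + 6 + 5; sub 7 for 6: 2·7^7 + 2·7^2 + 7 + 5; = 1647196; G_5 = 1647196−1 = 1647195
step 5: 1647195 = 2·7^7 + 2·7^2 + 7 + 4; sub 8 for 7: 2·8^8 + 2·8^2 + 8 + 4; = 33554572; G_6 = 33554572−1 = 33554571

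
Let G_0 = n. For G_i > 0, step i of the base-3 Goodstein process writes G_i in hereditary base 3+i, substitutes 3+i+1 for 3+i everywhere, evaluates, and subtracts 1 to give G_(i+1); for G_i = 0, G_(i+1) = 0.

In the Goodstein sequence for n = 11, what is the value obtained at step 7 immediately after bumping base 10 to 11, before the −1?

base 3: 11 = 3^2 + 2; at 4: 4^2 + 2 = 18; next = 17
base 4: 17 = 4^2 + 1; at 5: 5^2 + 1 = 26; next = 25
base 5: 25 = 5^2; at 6: 6^2 = 36; next = 35
base 6: 35 = 5·6 + 5; at 7: 5·7 + 5 = 40; next = 39
base 7: 39 = 5·7 + 4; at 8: 5·8 + 4 = 44; next = 43
base 8: 43 = 5·8 + 3; at 9: 5·9 + 3 = 48; next = 47
base 9: 47 = 5·9 + 2; at 10: 5·10 + 2 = 52; next = 51
base 10: 51 = 5·10 + 1; at 11: 5·11 + 1 = 56; next = 55

56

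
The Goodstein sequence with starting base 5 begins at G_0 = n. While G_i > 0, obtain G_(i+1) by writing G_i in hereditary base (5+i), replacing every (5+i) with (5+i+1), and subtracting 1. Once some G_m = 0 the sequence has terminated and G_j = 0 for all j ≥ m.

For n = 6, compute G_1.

(0) 6|_5 = 5 + 1 ↦ 6 + 1|_6 = 7 ⇒ 6
(1) 6|_6 = 6 ↦ 7|_7 = 7 ⇒ 6

6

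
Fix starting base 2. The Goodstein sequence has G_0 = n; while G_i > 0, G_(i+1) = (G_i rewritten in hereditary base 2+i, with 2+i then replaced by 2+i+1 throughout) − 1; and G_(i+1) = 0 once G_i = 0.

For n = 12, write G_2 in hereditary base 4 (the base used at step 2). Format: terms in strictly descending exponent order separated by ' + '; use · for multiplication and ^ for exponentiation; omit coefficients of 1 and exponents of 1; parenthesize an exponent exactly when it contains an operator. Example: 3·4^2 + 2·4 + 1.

4^(4 + 1) + 2·4^2 + 2·4 + 1

(0) 12|_2 = 2^(2 + 1) + 2^2 ↦ 3^(3 + 1) + 3^3|_3 = 108 ⇒ 107
(1) 107|_3 = 3^(3 + 1) + 2·3^2 + 2·3 + 2 ↦ 4^(4 + 1) + 2·4^2 + 2·4 + 2|_4 = 1066 ⇒ 1065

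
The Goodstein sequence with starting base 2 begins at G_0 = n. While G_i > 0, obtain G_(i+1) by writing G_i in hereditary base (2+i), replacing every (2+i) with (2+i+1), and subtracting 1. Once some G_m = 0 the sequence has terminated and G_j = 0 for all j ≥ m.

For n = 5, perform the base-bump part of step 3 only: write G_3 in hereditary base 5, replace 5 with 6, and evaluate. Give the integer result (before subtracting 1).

step 0: 5 = 2^2 + 1; sub 3 for 2: 3^3 + 1; = 28; G_1 = 28−1 = 27
step 1: 27 = 3^3; sub 4 for 3: 4^4; = 256; G_2 = 256−1 = 255
step 2: 255 = 3·4^3 + 3·4^2 + 3·4 + 3; sub 5 for 4: 3·5^3 + 3·5^2 + 3·5 + 3; = 468; G_3 = 468−1 = 467
step 3: 467 = 3·5^3 + 3·5^2 + 3·5 + 2; sub 6 for 5: 3·6^3 + 3·6^2 + 3·6 + 2; = 776; G_4 = 776−1 = 775

776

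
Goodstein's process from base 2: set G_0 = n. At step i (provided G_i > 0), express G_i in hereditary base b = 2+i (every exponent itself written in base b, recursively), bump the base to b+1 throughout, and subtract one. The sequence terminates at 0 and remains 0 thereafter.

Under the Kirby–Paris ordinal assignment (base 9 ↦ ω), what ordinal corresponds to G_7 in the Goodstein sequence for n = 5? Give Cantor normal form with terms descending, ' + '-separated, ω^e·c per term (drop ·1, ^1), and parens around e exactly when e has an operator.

ω^3·3 + ω^2·3 + ω·2 + 6

step 0: 5 = 2^2 + 1; sub 3 for 2: 3^3 + 1; = 28; G_1 = 28−1 = 27
step 1: 27 = 3^3; sub 4 for 3: 4^4; = 256; G_2 = 256−1 = 255
step 2: 255 = 3·4^3 + 3·4^2 + 3·4 + 3; sub 5 for 4: 3·5^3 + 3·5^2 + 3·5 + 3; = 468; G_3 = 468−1 = 467
step 3: 467 = 3·5^3 + 3·5^2 + 3·5 + 2; sub 6 for 5: 3·6^3 + 3·6^2 + 3·6 + 2; = 776; G_4 = 776−1 = 775
step 4: 775 = 3·6^3 + 3·6^2 + 3·6 + 1; sub 7 for 6: 3·7^3 + 3·7^2 + 3·7 + 1; = 1198; G_5 = 1198−1 = 1197
step 5: 1197 = 3·7^3 + 3·7^2 + 3·7; sub 8 for 7: 3·8^3 + 3·8^2 + 3·8; = 1752; G_6 = 1752−1 = 1751
step 6: 1751 = 3·8^3 + 3·8^2 + 2·8 + 7; sub 9 for 8: 3·9^3 + 3·9^2 + 2·9 + 7; = 2455; G_7 = 2455−1 = 2454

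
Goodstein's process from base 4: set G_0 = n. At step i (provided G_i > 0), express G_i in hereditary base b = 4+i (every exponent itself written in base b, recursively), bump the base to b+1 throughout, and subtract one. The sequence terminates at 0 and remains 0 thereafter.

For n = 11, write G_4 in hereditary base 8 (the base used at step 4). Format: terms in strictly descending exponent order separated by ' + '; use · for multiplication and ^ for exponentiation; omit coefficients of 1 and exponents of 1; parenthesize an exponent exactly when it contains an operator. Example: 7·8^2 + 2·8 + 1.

8 + 7

step 0: 11 = 2·4 + 3; sub 5 for 4: 2·5 + 3; = 13; G_1 = 13−1 = 12
step 1: 12 = 2·5 + 2; sub 6 for 5: 2·6 + 2; = 14; G_2 = 14−1 = 13
step 2: 13 = 2·6 + 1; sub 7 for 6: 2·7 + 1; = 15; G_3 = 15−1 = 14
step 3: 14 = 2·7; sub 8 for 7: 2·8; = 16; G_4 = 16−1 = 15
step 4: 15 = 8 + 7; sub 9 for 8: 9 + 7; = 16; G_5 = 16−1 = 15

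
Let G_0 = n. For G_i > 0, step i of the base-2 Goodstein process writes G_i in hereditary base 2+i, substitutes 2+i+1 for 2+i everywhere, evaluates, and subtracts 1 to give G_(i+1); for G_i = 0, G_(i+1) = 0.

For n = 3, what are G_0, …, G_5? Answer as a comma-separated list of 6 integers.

3, 3, 3, 2, 1, 0

base 2: 3 = 2 + 1; at 3: 3 + 1 = 4; next = 3
base 3: 3 = 3; at 4: 4 = 4; next = 3
base 4: 3 = 3; at 5: 3 = 3; next = 2
base 5: 2 = 2; at 6: 2 = 2; next = 1
base 6: 1 = 1; at 7: 1 = 1; next = 0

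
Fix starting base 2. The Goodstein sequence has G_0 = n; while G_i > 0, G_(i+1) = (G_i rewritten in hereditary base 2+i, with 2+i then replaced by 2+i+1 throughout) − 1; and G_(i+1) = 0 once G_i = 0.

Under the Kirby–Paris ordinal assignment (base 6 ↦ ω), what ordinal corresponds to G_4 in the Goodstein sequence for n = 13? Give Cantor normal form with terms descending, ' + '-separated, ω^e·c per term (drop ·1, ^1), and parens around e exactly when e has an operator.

(0) 13|_2 = 2^(2 + 1) + 2^2 + 1 ↦ 3^(3 + 1) + 3^3 + 1|_3 = 109 ⇒ 108
(1) 108|_3 = 3^(3 + 1) + 3^3 ↦ 4^(4 + 1) + 4^4|_4 = 1280 ⇒ 1279
(2) 1279|_4 = 4^(4 + 1) + 3·4^3 + 3·4^2 + 3·4 + 3 ↦ 5^(5 + 1) + 3·5^3 + 3·5^2 + 3·5 + 3|_5 = 16093 ⇒ 16092
(3) 16092|_5 = 5^(5 + 1) + 3·5^3 + 3·5^2 + 3·5 + 2 ↦ 6^(6 + 1) + 3·6^3 + 3·6^2 + 3·6 + 2|_6 = 280712 ⇒ 280711

ω^(ω + 1) + ω^3·3 + ω^2·3 + ω·3 + 1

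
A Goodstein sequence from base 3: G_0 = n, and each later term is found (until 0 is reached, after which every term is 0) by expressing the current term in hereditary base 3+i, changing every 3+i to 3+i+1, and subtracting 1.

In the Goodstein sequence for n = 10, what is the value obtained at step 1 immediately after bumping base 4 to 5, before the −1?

25

i=0: 10 = 3^2 + 1 (b=3); 3→4: 4^2 + 1 = 17; 17−1 = 16
i=1: 16 = 4^2 (b=4); 4→5: 5^2 = 25; 25−1 = 24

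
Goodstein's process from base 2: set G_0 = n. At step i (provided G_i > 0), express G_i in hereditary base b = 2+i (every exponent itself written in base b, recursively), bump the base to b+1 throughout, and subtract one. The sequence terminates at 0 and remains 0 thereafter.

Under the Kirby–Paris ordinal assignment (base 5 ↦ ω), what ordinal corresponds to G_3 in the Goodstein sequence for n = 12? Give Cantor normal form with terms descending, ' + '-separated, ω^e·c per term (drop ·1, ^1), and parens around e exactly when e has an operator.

i=0: 12 = 2^(2 + 1) + 2^2 (b=2); 2→3: 3^(3 + 1) + 3^3 = 108; 108−1 = 107
i=1: 107 = 3^(3 + 1) + 2·3^2 + 2·3 + 2 (b=3); 3→4: 4^(4 + 1) + 2·4^2 + 2·4 + 2 = 1066; 1066−1 = 1065
i=2: 1065 = 4^(4 + 1) + 2·4^2 + 2·4 + 1 (b=4); 4→5: 5^(5 + 1) + 2·5^2 + 2·5 + 1 = 15686; 15686−1 = 15685
i=3: 15685 = 5^(5 + 1) + 2·5^2 + 2·5 (b=5); 5→6: 6^(6 + 1) + 2·6^2 + 2·6 = 280020; 280020−1 = 280019

ω^(ω + 1) + ω^2·2 + ω·2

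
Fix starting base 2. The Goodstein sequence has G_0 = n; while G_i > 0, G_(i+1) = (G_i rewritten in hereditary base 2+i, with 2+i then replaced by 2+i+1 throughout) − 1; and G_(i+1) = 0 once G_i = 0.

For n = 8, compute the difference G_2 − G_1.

G_0 = 8. HB_2(8) = 2^(2 + 1). Bump = 81. G_1 = 80.
G_1 = 80. HB_3(80) = 2·3^3 + 2·3^2 + 2·3 + 2. Bump = 554. G_2 = 553.

473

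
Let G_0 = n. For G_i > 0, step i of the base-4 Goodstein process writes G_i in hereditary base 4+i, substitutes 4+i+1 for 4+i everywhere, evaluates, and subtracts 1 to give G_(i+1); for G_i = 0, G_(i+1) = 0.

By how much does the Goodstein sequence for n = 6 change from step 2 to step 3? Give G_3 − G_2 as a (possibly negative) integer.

[0] 6 ≡ 4 + 2 (base 4). Lift 5: 7. −1: 6.
[1] 6 ≡ 5 + 1 (base 5). Lift 6: 7. −1: 6.
[2] 6 ≡ 6 (base 6). Lift 7: 7. −1: 6.

0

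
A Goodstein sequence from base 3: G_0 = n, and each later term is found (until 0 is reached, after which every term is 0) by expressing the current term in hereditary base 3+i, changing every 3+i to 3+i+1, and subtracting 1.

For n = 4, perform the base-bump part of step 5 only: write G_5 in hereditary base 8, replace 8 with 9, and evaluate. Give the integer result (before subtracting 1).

1

(0) 4|_3 = 3 + 1 ↦ 4 + 1|_4 = 5 ⇒ 4
(1) 4|_4 = 4 ↦ 5|_5 = 5 ⇒ 4
(2) 4|_5 = 4 ↦ 4|_6 = 4 ⇒ 3
(3) 3|_6 = 3 ↦ 3|_7 = 3 ⇒ 2
(4) 2|_7 = 2 ↦ 2|_8 = 2 ⇒ 1
(5) 1|_8 = 1 ↦ 1|_9 = 1 ⇒ 0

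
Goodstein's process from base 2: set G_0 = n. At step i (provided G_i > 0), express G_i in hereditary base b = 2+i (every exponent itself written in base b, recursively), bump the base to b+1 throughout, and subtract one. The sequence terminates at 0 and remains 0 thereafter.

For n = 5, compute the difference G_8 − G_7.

(0) 5|_2 = 2^2 + 1 ↦ 3^3 + 1|_3 = 28 ⇒ 27
(1) 27|_3 = 3^3 ↦ 4^4|_4 = 256 ⇒ 255
(2) 255|_4 = 3·4^3 + 3·4^2 + 3·4 + 3 ↦ 3·5^3 + 3·5^2 + 3·5 + 3|_5 = 468 ⇒ 467
(3) 467|_5 = 3·5^3 + 3·5^2 + 3·5 + 2 ↦ 3·6^3 + 3·6^2 + 3·6 + 2|_6 = 776 ⇒ 775
(4) 775|_6 = 3·6^3 + 3·6^2 + 3·6 + 1 ↦ 3·7^3 + 3·7^2 + 3·7 + 1|_7 = 1198 ⇒ 1197
(5) 1197|_7 = 3·7^3 + 3·7^2 + 3·7 ↦ 3·8^3 + 3·8^2 + 3·8|_8 = 1752 ⇒ 1751
(6) 1751|_8 = 3·8^3 + 3·8^2 + 2·8 + 7 ↦ 3·9^3 + 3·9^2 + 2·9 + 7|_9 = 2455 ⇒ 2454
(7) 2454|_9 = 3·9^3 + 3·9^2 + 2·9 + 6 ↦ 3·10^3 + 3·10^2 + 2·10 + 6|_10 = 3326 ⇒ 3325

871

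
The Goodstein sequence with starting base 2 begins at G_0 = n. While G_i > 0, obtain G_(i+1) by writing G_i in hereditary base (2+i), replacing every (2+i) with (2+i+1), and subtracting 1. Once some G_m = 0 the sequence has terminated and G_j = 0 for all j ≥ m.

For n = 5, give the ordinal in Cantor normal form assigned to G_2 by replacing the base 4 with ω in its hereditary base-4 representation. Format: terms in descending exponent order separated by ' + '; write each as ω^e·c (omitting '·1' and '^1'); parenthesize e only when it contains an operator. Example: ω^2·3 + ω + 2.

ω^3·3 + ω^2·3 + ω·3 + 3

step 0: 5 = 2^2 + 1; sub 3 for 2: 3^3 + 1; = 28; G_1 = 28−1 = 27
step 1: 27 = 3^3; sub 4 for 3: 4^4; = 256; G_2 = 256−1 = 255
step 2: 255 = 3·4^3 + 3·4^2 + 3·4 + 3; sub 5 for 4: 3·5^3 + 3·5^2 + 3·5 + 3; = 468; G_3 = 468−1 = 467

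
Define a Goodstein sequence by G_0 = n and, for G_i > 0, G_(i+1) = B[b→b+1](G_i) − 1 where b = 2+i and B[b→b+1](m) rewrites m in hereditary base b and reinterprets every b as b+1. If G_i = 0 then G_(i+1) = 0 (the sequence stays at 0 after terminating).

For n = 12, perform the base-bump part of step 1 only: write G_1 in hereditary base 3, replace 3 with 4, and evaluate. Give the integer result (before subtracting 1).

1066

[0] 12 ≡ 2^(2 + 1) + 2^2 (base 2). Lift 3: 108. −1: 107.
[1] 107 ≡ 3^(3 + 1) + 2·3^2 + 2·3 + 2 (base 3). Lift 4: 1066. −1: 1065.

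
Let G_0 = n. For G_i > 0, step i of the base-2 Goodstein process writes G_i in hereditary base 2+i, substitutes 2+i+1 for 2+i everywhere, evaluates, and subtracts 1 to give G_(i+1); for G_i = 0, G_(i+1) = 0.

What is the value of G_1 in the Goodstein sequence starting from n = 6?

29

i=0: 6 = 2^2 + 2 (b=2); 2→3: 3^3 + 3 = 30; 30−1 = 29
i=1: 29 = 3^3 + 2 (b=3); 3→4: 4^4 + 2 = 258; 258−1 = 257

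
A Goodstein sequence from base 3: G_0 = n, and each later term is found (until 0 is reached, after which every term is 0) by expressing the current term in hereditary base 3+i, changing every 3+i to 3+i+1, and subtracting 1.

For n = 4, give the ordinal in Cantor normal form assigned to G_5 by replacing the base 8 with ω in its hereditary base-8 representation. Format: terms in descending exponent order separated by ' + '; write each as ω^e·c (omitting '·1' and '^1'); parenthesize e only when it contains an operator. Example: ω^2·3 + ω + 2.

[0] 4 ≡ 3 + 1 (base 3). Lift 4: 5. −1: 4.
[1] 4 ≡ 4 (base 4). Lift 5: 5. −1: 4.
[2] 4 ≡ 4 (base 5). Lift 6: 4. −1: 3.
[3] 3 ≡ 3 (base 6). Lift 7: 3. −1: 2.
[4] 2 ≡ 2 (base 7). Lift 8: 2. −1: 1.
[5] 1 ≡ 1 (base 8). Lift 9: 1. −1: 0.

1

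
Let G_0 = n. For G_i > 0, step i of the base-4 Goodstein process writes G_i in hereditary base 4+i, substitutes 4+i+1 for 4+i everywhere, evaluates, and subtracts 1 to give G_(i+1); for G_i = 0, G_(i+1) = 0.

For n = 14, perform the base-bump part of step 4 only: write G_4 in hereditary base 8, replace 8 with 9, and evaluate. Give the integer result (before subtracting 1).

step 0: 14 = 3·4 + 2; sub 5 for 4: 3·5 + 2; = 17; G_1 = 17−1 = 16
step 1: 16 = 3·5 + 1; sub 6 for 5: 3·6 + 1; = 19; G_2 = 19−1 = 18
step 2: 18 = 3·6; sub 7 for 6: 3·7; = 21; G_3 = 21−1 = 20
step 3: 20 = 2·7 + 6; sub 8 for 7: 2·8 + 6; = 22; G_4 = 22−1 = 21
step 4: 21 = 2·8 + 5; sub 9 for 8: 2·9 + 5; = 23; G_5 = 23−1 = 22

23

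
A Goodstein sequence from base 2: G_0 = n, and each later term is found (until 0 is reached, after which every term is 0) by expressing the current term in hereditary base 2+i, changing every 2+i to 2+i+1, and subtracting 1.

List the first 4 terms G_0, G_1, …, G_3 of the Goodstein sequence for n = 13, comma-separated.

13, 108, 1279, 16092

step 0: 13 = 2^(2 + 1) + 2^2 + 1; sub 3 for 2: 3^(3 + 1) + 3^3 + 1; = 109; G_1 = 109−1 = 108
step 1: 108 = 3^(3 + 1) + 3^3; sub 4 for 3: 4^(4 + 1) + 4^4; = 1280; G_2 = 1280−1 = 1279
step 2: 1279 = 4^(4 + 1) + 3·4^3 + 3·4^2 + 3·4 + 3; sub 5 for 4: 5^(5 + 1) + 3·5^3 + 3·5^2 + 3·5 + 3; = 16093; G_3 = 16093−1 = 16092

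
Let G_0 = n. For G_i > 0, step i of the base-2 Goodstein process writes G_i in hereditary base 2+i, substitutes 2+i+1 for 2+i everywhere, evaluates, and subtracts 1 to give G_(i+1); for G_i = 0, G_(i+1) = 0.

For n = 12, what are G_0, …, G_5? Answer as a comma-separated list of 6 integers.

12, 107, 1065, 15685, 280019, 5764910

step 0: 12 = 2^(2 + 1) + 2^2; sub 3 for 2: 3^(3 + 1) + 3^3; = 108; G_1 = 108−1 = 107
step 1: 107 = 3^(3 + 1) + 2·3^2 + 2·3 + 2; sub 4 for 3: 4^(4 + 1) + 2·4^2 + 2·4 + 2; = 1066; G_2 = 1066−1 = 1065
step 2: 1065 = 4^(4 + 1) + 2·4^2 + 2·4 + 1; sub 5 for 4: 5^(5 + 1) + 2·5^2 + 2·5 + 1; = 15686; G_3 = 15686−1 = 15685
step 3: 15685 = 5^(5 + 1) + 2·5^2 + 2·5; sub 6 for 5: 6^(6 + 1) + 2·6^2 + 2·6; = 280020; G_4 = 280020−1 = 280019
step 4: 280019 = 6^(6 + 1) + 2·6^2 + 6 + 5; sub 7 for 6: 7^(7 + 1) + 2·7^2 + 7 + 5; = 5764911; G_5 = 5764911−1 = 5764910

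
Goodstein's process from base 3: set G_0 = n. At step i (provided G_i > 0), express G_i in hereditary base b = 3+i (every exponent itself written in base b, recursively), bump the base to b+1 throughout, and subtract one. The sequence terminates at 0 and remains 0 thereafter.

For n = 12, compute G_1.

19

G_0 = 12. HB_3(12) = 3^2 + 3. Bump = 20. G_1 = 19.
G_1 = 19. HB_4(19) = 4^2 + 3. Bump = 28. G_2 = 27.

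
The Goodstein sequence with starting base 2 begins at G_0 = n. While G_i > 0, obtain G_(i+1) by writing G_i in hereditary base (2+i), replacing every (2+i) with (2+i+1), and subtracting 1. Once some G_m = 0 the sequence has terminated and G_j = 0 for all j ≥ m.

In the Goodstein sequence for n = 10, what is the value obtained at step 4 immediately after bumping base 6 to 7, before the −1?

i=0: 10 = 2^(2 + 1) + 2 (b=2); 2→3: 3^(3 + 1) + 3 = 84; 84−1 = 83
i=1: 83 = 3^(3 + 1) + 2 (b=3); 3→4: 4^(4 + 1) + 2 = 1026; 1026−1 = 1025
i=2: 1025 = 4^(4 + 1) + 1 (b=4); 4→5: 5^(5 + 1) + 1 = 15626; 15626−1 = 15625
i=3: 15625 = 5^(5 + 1) (b=5); 5→6: 6^(6 + 1) = 279936; 279936−1 = 279935
i=4: 279935 = 5·6^6 + 5·6^5 + 5·6^4 + 5·6^3 + 5·6^2 + 5·6 + 5 (b=6); 6→7: 5·7^7 + 5·7^5 + 5·7^4 + 5·7^3 + 5·7^2 + 5·7 + 5 = 4215755; 4215755−1 = 4215754

4215755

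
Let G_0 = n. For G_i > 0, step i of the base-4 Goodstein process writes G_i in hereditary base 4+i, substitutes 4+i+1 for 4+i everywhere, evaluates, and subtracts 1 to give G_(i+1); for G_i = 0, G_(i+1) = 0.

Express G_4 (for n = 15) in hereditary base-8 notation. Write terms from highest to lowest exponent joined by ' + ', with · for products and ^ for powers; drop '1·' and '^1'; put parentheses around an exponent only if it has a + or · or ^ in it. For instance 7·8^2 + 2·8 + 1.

step 0: 15 = 3·4 + 3; sub 5 for 4: 3·5 + 3; = 18; G_1 = 18−1 = 17
step 1: 17 = 3·5 + 2; sub 6 for 5: 3·6 + 2; = 20; G_2 = 20−1 = 19
step 2: 19 = 3·6 + 1; sub 7 for 6: 3·7 + 1; = 22; G_3 = 22−1 = 21
step 3: 21 = 3·7; sub 8 for 7: 3·8; = 24; G_4 = 24−1 = 23
step 4: 23 = 2·8 + 7; sub 9 for 8: 2·9 + 7; = 25; G_5 = 25−1 = 24

2·8 + 7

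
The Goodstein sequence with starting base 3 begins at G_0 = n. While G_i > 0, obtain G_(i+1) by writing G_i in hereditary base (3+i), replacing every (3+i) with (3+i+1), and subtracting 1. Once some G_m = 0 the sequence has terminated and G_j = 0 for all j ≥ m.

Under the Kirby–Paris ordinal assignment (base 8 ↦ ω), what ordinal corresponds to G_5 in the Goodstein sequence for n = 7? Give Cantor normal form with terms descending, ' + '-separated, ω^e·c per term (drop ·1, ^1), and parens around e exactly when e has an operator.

ω + 1

i=0: 7 = 2·3 + 1 (b=3); 3→4: 2·4 + 1 = 9; 9−1 = 8
i=1: 8 = 2·4 (b=4); 4→5: 2·5 = 10; 10−1 = 9
i=2: 9 = 5 + 4 (b=5); 5→6: 6 + 4 = 10; 10−1 = 9
i=3: 9 = 6 + 3 (b=6); 6→7: 7 + 3 = 10; 10−1 = 9
i=4: 9 = 7 + 2 (b=7); 7→8: 8 + 2 = 10; 10−1 = 9
i=5: 9 = 8 + 1 (b=8); 8→9: 9 + 1 = 10; 10−1 = 9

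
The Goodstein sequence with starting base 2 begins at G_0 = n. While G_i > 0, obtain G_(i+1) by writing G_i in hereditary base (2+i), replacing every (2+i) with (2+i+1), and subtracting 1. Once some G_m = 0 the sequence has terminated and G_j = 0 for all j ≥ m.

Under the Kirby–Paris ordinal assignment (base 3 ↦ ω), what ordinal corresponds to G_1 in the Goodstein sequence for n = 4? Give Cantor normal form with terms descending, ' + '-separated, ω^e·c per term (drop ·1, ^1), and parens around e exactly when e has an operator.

ω^2·2 + ω·2 + 2

[0] 4 ≡ 2^2 (base 2). Lift 3: 27. −1: 26.
[1] 26 ≡ 2·3^2 + 2·3 + 2 (base 3). Lift 4: 42. −1: 41.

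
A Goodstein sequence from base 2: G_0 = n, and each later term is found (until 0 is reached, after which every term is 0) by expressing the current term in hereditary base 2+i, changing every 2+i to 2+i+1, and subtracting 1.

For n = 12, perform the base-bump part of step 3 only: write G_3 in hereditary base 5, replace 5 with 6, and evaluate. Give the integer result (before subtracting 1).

12 —HB2→ 2^(2 + 1) + 2^2 —bump→ 3^(3 + 1) + 3^3 = 108 —(−1)→ 107
107 —HB3→ 3^(3 + 1) + 2·3^2 + 2·3 + 2 —bump→ 4^(4 + 1) + 2·4^2 + 2·4 + 2 = 1066 —(−1)→ 1065
1065 —HB4→ 4^(4 + 1) + 2·4^2 + 2·4 + 1 —bump→ 5^(5 + 1) + 2·5^2 + 2·5 + 1 = 15686 —(−1)→ 15685
15685 —HB5→ 5^(5 + 1) + 2·5^2 + 2·5 —bump→ 6^(6 + 1) + 2·6^2 + 2·6 = 280020 —(−1)→ 280019

280020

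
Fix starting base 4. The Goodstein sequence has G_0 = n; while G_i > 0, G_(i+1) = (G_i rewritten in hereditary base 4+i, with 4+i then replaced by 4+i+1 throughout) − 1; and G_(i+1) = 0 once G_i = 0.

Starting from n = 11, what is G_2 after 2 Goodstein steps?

13

[0] 11 ≡ 2·4 + 3 (base 4). Lift 5: 13. −1: 12.
[1] 12 ≡ 2·5 + 2 (base 5). Lift 6: 14. −1: 13.
[2] 13 ≡ 2·6 + 1 (base 6). Lift 7: 15. −1: 14.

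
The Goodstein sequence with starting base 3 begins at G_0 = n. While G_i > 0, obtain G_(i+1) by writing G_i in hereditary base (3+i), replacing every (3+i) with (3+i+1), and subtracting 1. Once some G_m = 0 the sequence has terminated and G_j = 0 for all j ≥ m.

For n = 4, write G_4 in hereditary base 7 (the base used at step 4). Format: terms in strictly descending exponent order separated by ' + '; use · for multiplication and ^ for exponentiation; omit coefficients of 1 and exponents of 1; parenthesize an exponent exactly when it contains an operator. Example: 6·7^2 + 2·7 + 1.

G_0=4  [base 3] 3 + 1  →[3↦4]→  4 + 1 = 5  −1 ⇒ G_1=4
G_1=4  [base 4] 4  →[4↦5]→  5 = 5  −1 ⇒ G_2=4
G_2=4  [base 5] 4  →[5↦6]→  4 = 4  −1 ⇒ G_3=3
G_3=3  [base 6] 3  →[6↦7]→  3 = 3  −1 ⇒ G_4=2
G_4=2  [base 7] 2  →[7↦8]→  2 = 2  −1 ⇒ G_5=1

2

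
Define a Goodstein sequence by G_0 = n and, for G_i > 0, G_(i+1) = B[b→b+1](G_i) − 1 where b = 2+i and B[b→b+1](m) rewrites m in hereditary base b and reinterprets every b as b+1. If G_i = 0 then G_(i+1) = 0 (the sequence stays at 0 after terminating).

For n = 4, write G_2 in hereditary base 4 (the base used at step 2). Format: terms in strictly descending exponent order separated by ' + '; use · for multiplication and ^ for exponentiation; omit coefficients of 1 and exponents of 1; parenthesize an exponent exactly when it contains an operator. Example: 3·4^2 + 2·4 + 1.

2·4^2 + 2·4 + 1

i=0: 4 = 2^2 (b=2); 2→3: 3^3 = 27; 27−1 = 26
i=1: 26 = 2·3^2 + 2·3 + 2 (b=3); 3→4: 2·4^2 + 2·4 + 2 = 42; 42−1 = 41
i=2: 41 = 2·4^2 + 2·4 + 1 (b=4); 4→5: 2·5^2 + 2·5 + 1 = 61; 61−1 = 60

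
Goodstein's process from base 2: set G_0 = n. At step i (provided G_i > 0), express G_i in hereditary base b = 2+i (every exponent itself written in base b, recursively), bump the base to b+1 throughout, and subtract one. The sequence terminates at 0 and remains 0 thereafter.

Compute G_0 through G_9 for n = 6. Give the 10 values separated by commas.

base 2: 6 = 2^2 + 2; at 3: 3^3 + 3 = 30; next = 29
base 3: 29 = 3^3 + 2; at 4: 4^4 + 2 = 258; next = 257
base 4: 257 = 4^4 + 1; at 5: 5^5 + 1 = 3126; next = 3125
base 5: 3125 = 5^5; at 6: 6^6 = 46656; next = 46655
base 6: 46655 = 5·6^5 + 5·6^4 + 5·6^3 + 5·6^2 + 5·6 + 5; at 7: 5·7^5 + 5·7^4 + 5·7^3 + 5·7^2 + 5·7 + 5 = 98040; next = 98039
base 7: 98039 = 5·7^5 + 5·7^4 + 5·7^3 + 5·7^2 + 5·7 + 4; at 8: 5·8^5 + 5·8^4 + 5·8^3 + 5·8^2 + 5·8 + 4 = 187244; next = 187243
base 8: 187243 = 5·8^5 + 5·8^4 + 5·8^3 + 5·8^2 + 5·8 + 3; at 9: 5·9^5 + 5·9^4 + 5·9^3 + 5·9^2 + 5·9 + 3 = 332148; next = 332147
base 9: 332147 = 5·9^5 + 5·9^4 + 5·9^3 + 5·9^2 + 5·9 + 2; at 10: 5·10^5 + 5·10^4 + 5·10^3 + 5·10^2 + 5·10 + 2 = 555552; next = 555551
base 10: 555551 = 5·10^5 + 5·10^4 + 5·10^3 + 5·10^2 + 5·10 + 1; at 11: 5·11^5 + 5·11^4 + 5·11^3 + 5·11^2 + 5·11 + 1 = 885776; next = 885775

6, 29, 257, 3125, 46655, 98039, 187243, 332147, 555551, 885775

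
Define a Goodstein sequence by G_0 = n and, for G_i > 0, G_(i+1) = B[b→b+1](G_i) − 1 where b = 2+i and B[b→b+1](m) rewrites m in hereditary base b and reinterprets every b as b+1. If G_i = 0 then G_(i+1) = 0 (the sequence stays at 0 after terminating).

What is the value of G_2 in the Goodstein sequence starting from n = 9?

G_0 = 9. HB_2(9) = 2^(2 + 1) + 1. Bump = 82. G_1 = 81.
G_1 = 81. HB_3(81) = 3^(3 + 1). Bump = 1024. G_2 = 1023.

1023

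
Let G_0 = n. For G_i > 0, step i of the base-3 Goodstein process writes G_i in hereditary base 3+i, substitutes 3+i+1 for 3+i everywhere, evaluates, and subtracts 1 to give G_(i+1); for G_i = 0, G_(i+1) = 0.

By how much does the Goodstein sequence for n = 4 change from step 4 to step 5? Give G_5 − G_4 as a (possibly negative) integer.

base 3: 4 = 3 + 1; at 4: 4 + 1 = 5; next = 4
base 4: 4 = 4; at 5: 5 = 5; next = 4
base 5: 4 = 4; at 6: 4 = 4; next = 3
base 6: 3 = 3; at 7: 3 = 3; next = 2
base 7: 2 = 2; at 8: 2 = 2; next = 1

-1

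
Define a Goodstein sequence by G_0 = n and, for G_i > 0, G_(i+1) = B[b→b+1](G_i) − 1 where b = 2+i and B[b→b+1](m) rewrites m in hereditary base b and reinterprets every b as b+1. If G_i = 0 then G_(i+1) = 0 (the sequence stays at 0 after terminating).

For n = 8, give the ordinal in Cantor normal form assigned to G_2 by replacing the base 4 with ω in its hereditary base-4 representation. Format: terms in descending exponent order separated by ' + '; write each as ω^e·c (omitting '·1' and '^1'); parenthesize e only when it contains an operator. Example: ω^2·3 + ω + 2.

G_0 = 8. HB_2(8) = 2^(2 + 1). Bump = 81. G_1 = 80.
G_1 = 80. HB_3(80) = 2·3^3 + 2·3^2 + 2·3 + 2. Bump = 554. G_2 = 553.
G_2 = 553. HB_4(553) = 2·4^4 + 2·4^2 + 2·4 + 1. Bump = 6311. G_3 = 6310.

ω^ω·2 + ω^2·2 + ω·2 + 1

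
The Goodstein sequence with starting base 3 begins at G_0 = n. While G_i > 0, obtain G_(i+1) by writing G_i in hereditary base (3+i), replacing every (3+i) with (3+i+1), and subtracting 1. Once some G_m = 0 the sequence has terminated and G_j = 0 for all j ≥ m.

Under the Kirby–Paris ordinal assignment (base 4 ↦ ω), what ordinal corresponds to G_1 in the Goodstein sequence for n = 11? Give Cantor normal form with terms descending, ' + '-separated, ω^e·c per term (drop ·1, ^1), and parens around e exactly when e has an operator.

base 3: 11 = 3^2 + 2; at 4: 4^2 + 2 = 18; next = 17
base 4: 17 = 4^2 + 1; at 5: 5^2 + 1 = 26; next = 25

ω^2 + 1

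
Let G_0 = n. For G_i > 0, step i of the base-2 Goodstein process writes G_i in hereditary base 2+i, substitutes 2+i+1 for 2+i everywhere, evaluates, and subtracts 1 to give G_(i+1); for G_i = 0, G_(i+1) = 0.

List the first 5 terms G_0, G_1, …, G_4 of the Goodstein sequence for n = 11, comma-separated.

G_0 = 11. HB_2(11) = 2^(2 + 1) + 2 + 1. Bump = 85. G_1 = 84.
G_1 = 84. HB_3(84) = 3^(3 + 1) + 3. Bump = 1028. G_2 = 1027.
G_2 = 1027. HB_4(1027) = 4^(4 + 1) + 3. Bump = 15628. G_3 = 15627.
G_3 = 15627. HB_5(15627) = 5^(5 + 1) + 2. Bump = 279938. G_4 = 279937.

11, 84, 1027, 15627, 279937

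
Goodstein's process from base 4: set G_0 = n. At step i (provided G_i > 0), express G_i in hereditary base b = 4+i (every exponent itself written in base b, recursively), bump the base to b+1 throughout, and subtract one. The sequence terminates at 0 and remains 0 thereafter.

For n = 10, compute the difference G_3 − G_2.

1

G_0=10  [base 4] 2·4 + 2  →[4↦5]→  2·5 + 2 = 12  −1 ⇒ G_1=11
G_1=11  [base 5] 2·5 + 1  →[5↦6]→  2·6 + 1 = 13  −1 ⇒ G_2=12
G_2=12  [base 6] 2·6  →[6↦7]→  2·7 = 14  −1 ⇒ G_3=13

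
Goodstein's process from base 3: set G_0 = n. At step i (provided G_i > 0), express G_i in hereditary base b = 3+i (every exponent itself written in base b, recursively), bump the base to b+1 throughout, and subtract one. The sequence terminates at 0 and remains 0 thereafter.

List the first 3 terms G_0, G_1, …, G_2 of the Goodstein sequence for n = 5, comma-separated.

step 0: 5 = 3 + 2; sub 4 for 3: 4 + 2; = 6; G_1 = 6−1 = 5
step 1: 5 = 4 + 1; sub 5 for 4: 5 + 1; = 6; G_2 = 6−1 = 5

5, 5, 5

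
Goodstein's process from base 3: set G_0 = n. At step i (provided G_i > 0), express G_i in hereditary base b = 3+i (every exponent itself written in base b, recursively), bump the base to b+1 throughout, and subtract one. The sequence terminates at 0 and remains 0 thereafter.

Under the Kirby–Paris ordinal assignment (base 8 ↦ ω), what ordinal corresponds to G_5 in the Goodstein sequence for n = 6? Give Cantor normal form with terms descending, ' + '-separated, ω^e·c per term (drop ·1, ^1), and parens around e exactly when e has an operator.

base 3: 6 = 2·3; at 4: 2·4 = 8; next = 7
base 4: 7 = 4 + 3; at 5: 5 + 3 = 8; next = 7
base 5: 7 = 5 + 2; at 6: 6 + 2 = 8; next = 7
base 6: 7 = 6 + 1; at 7: 7 + 1 = 8; next = 7
base 7: 7 = 7; at 8: 8 = 8; next = 7

7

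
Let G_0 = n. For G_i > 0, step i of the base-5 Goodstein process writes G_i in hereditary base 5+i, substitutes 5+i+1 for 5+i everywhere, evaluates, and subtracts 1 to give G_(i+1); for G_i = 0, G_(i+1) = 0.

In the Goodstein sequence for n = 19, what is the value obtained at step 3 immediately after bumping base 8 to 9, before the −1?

28

G_0=19  [base 5] 3·5 + 4  →[5↦6]→  3·6 + 4 = 22  −1 ⇒ G_1=21
G_1=21  [base 6] 3·6 + 3  →[6↦7]→  3·7 + 3 = 24  −1 ⇒ G_2=23
G_2=23  [base 7] 3·7 + 2  →[7↦8]→  3·8 + 2 = 26  −1 ⇒ G_3=25
G_3=25  [base 8] 3·8 + 1  →[8↦9]→  3·9 + 1 = 28  −1 ⇒ G_4=27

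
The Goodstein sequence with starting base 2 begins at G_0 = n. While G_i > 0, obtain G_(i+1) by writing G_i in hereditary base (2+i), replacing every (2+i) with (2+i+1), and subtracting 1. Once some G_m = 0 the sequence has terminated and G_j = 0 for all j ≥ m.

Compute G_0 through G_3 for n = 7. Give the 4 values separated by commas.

7, 30, 259, 3127

G_0 = 7. HB_2(7) = 2^2 + 2 + 1. Bump = 31. G_1 = 30.
G_1 = 30. HB_3(30) = 3^3 + 3. Bump = 260. G_2 = 259.
G_2 = 259. HB_4(259) = 4^4 + 3. Bump = 3128. G_3 = 3127.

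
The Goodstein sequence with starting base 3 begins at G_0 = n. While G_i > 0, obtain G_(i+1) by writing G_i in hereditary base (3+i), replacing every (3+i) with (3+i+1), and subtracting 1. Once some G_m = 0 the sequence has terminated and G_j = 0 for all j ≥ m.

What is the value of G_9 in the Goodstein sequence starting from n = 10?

(0) 10|_3 = 3^2 + 1 ↦ 4^2 + 1|_4 = 17 ⇒ 16
(1) 16|_4 = 4^2 ↦ 5^2|_5 = 25 ⇒ 24
(2) 24|_5 = 4·5 + 4 ↦ 4·6 + 4|_6 = 28 ⇒ 27
(3) 27|_6 = 4·6 + 3 ↦ 4·7 + 3|_7 = 31 ⇒ 30
(4) 30|_7 = 4·7 + 2 ↦ 4·8 + 2|_8 = 34 ⇒ 33
(5) 33|_8 = 4·8 + 1 ↦ 4·9 + 1|_9 = 37 ⇒ 36
(6) 36|_9 = 4·9 ↦ 4·10|_10 = 40 ⇒ 39
(7) 39|_10 = 3·10 + 9 ↦ 3·11 + 9|_11 = 42 ⇒ 41
(8) 41|_11 = 3·11 + 8 ↦ 3·12 + 8|_12 = 44 ⇒ 43

43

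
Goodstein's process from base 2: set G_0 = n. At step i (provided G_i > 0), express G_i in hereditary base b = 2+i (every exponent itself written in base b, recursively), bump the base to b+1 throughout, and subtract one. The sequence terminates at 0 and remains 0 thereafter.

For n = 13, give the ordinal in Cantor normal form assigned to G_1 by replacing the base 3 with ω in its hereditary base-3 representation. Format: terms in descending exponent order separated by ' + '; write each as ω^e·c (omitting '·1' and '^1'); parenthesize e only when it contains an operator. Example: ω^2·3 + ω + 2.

ω^(ω + 1) + ω^ω

step 0: 13 = 2^(2 + 1) + 2^2 + 1; sub 3 for 2: 3^(3 + 1) + 3^3 + 1; = 109; G_1 = 109−1 = 108
step 1: 108 = 3^(3 + 1) + 3^3; sub 4 for 3: 4^(4 + 1) + 4^4; = 1280; G_2 = 1280−1 = 1279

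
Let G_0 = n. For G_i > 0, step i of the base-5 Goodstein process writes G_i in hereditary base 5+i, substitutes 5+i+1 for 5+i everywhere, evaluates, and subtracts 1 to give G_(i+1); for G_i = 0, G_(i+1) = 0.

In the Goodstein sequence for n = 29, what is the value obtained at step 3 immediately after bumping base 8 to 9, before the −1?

[0] 29 ≡ 5^2 + 4 (base 5). Lift 6: 40. −1: 39.
[1] 39 ≡ 6^2 + 3 (base 6). Lift 7: 52. −1: 51.
[2] 51 ≡ 7^2 + 2 (base 7). Lift 8: 66. −1: 65.
[3] 65 ≡ 8^2 + 1 (base 8). Lift 9: 82. −1: 81.

82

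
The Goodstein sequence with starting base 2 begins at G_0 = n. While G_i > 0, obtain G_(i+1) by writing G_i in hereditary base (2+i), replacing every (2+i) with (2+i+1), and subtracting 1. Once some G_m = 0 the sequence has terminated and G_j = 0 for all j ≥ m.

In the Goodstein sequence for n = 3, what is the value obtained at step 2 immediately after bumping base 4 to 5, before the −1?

3

(0) 3|_2 = 2 + 1 ↦ 3 + 1|_3 = 4 ⇒ 3
(1) 3|_3 = 3 ↦ 4|_4 = 4 ⇒ 3
(2) 3|_4 = 3 ↦ 3|_5 = 3 ⇒ 2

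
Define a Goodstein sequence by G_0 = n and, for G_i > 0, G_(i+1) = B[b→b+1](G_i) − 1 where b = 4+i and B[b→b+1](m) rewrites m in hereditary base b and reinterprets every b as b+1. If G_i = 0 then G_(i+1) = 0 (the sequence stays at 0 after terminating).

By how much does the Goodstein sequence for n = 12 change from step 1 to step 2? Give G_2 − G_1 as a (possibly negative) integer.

step 0: 12 = 3·4; sub 5 for 4: 3·5; = 15; G_1 = 15−1 = 14
step 1: 14 = 2·5 + 4; sub 6 for 5: 2·6 + 4; = 16; G_2 = 16−1 = 15

1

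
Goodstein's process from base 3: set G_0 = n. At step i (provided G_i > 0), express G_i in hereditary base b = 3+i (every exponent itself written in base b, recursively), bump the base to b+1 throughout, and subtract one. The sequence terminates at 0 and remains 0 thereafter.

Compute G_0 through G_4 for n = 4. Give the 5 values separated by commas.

4, 4, 4, 3, 2

4 —HB3→ 3 + 1 —bump→ 4 + 1 = 5 —(−1)→ 4
4 —HB4→ 4 —bump→ 5 = 5 —(−1)→ 4
4 —HB5→ 4 —bump→ 4 = 4 —(−1)→ 3
3 —HB6→ 3 —bump→ 3 = 3 —(−1)→ 2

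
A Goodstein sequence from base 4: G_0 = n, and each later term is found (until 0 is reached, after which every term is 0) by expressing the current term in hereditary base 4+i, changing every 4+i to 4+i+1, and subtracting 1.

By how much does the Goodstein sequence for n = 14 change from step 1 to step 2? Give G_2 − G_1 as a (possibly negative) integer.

[0] 14 ≡ 3·4 + 2 (base 4). Lift 5: 17. −1: 16.
[1] 16 ≡ 3·5 + 1 (base 5). Lift 6: 19. −1: 18.

2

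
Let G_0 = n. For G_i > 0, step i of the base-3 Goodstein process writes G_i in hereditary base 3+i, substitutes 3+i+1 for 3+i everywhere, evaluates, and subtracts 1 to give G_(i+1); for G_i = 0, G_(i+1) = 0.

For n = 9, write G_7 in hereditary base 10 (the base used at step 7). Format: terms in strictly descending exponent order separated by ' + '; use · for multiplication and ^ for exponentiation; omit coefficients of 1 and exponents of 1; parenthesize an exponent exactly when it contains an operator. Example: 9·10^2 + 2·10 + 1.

2·10 + 5

(0) 9|_3 = 3^2 ↦ 4^2|_4 = 16 ⇒ 15
(1) 15|_4 = 3·4 + 3 ↦ 3·5 + 3|_5 = 18 ⇒ 17
(2) 17|_5 = 3·5 + 2 ↦ 3·6 + 2|_6 = 20 ⇒ 19
(3) 19|_6 = 3·6 + 1 ↦ 3·7 + 1|_7 = 22 ⇒ 21
(4) 21|_7 = 3·7 ↦ 3·8|_8 = 24 ⇒ 23
(5) 23|_8 = 2·8 + 7 ↦ 2·9 + 7|_9 = 25 ⇒ 24
(6) 24|_9 = 2·9 + 6 ↦ 2·10 + 6|_10 = 26 ⇒ 25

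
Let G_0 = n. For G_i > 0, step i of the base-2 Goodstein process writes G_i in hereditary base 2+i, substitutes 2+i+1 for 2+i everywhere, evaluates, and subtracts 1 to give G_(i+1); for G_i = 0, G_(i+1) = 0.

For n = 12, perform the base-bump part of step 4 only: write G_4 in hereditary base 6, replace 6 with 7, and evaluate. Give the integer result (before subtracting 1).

step 0: 12 = 2^(2 + 1) + 2^2; sub 3 for 2: 3^(3 + 1) + 3^3; = 108; G_1 = 108−1 = 107
step 1: 107 = 3^(3 + 1) + 2·3^2 + 2·3 + 2; sub 4 for 3: 4^(4 + 1) + 2·4^2 + 2·4 + 2; = 1066; G_2 = 1066−1 = 1065
step 2: 1065 = 4^(4 + 1) + 2·4^2 + 2·4 + 1; sub 5 for 4: 5^(5 + 1) + 2·5^2 + 2·5 + 1; = 15686; G_3 = 15686−1 = 15685
step 3: 15685 = 5^(5 + 1) + 2·5^2 + 2·5; sub 6 for 5: 6^(6 + 1) + 2·6^2 + 2·6; = 280020; G_4 = 280020−1 = 280019
step 4: 280019 = 6^(6 + 1) + 2·6^2 + 6 + 5; sub 7 for 6: 7^(7 + 1) + 2·7^2 + 7 + 5; = 5764911; G_5 = 5764911−1 = 5764910

5764911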